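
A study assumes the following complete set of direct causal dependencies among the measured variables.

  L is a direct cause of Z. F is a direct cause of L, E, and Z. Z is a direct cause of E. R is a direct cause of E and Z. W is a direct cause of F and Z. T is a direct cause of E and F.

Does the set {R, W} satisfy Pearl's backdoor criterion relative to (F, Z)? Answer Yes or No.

Backdoor paths from F to Z (paths whose first edge points into F):
  P1: F <- W -> Z
  P2: F <- T -> E <- R -> Z
  P3: F <- T -> E <- Z
Condition 1 (no descendant of F in the set): holds — descendants of F are {E, L, Z}; none are in {R, W}.
Condition 2 (every backdoor path blocked by {R, W}):
  P1: blocked at fork node W ∈ conditioning set.
  P2: blocked at collider E (neither it nor any descendant is in the conditioning set).
  P3: blocked at collider E (neither it nor any descendant is in the conditioning set).
{R, W} satisfies the backdoor criterion.

Yes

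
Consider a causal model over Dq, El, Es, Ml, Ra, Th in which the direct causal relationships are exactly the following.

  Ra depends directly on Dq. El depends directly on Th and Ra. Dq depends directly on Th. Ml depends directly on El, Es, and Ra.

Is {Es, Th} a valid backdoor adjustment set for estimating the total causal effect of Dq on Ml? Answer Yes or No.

Yes

Backdoor paths from Dq to Ml (paths whose first edge points into Dq):
  P1: Dq <- Th -> El <- Ra -> Ml
  P2: Dq <- Th -> El -> Ml
Condition 1 (no descendant of Dq in the set): holds — descendants of Dq are {El, Ml, Ra}; none are in {Es, Th}.
Condition 2 (every backdoor path blocked by {Es, Th}):
  P1: blocked at fork node Th ∈ conditioning set.
  P2: blocked at fork node Th ∈ conditioning set.
{Es, Th} satisfies the backdoor criterion.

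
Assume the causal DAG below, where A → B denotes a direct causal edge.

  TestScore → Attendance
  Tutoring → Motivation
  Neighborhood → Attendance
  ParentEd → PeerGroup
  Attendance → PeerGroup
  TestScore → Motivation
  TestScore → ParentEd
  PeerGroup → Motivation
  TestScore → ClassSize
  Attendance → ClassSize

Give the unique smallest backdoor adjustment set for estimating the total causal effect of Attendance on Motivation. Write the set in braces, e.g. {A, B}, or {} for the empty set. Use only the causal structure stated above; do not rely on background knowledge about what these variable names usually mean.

Variables eligible for adjustment (non-descendants of Attendance, excluding Attendance and Motivation): {Neighborhood, ParentEd, TestScore, Tutoring}.
Backdoor paths from Attendance to Motivation:
  P1: Attendance <- TestScore -> ParentEd -> PeerGroup -> Motivation
  P2: Attendance <- TestScore -> Motivation
The empty set is not sufficient: P1 (Attendance <- TestScore -> ParentEd -> PeerGroup -> Motivation) has no collider blocking it and no conditioned non-collider, so it is open.
Try {TestScore}:
  P1: blocked at fork node TestScore ∈ conditioning set.
  P2: blocked at fork node TestScore ∈ conditioning set.
{TestScore} contains no descendant of Attendance and blocks every backdoor path.
No other singleton works — e.g. {Tutoring} leaves P1 open — so {TestScore} is the unique smallest valid adjustment set.

{TestScore}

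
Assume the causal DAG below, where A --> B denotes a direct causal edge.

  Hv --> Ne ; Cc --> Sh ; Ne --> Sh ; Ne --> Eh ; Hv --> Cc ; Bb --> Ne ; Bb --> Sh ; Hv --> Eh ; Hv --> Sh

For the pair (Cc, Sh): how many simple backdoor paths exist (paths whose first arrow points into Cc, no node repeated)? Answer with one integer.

A backdoor path from Cc to Sh is any simple undirected path whose first edge points into Cc (i.e. leaves Cc via a parent).
Parents of Cc: {Hv}.
Enumerating:
  P1: Cc <- Hv -> Ne <- Bb -> Sh
  P2: Cc <- Hv -> Ne -> Sh
  P3: Cc <- Hv -> Sh
  P4: Cc <- Hv -> Eh <- Ne <- Bb -> Sh
  P5: Cc <- Hv -> Eh <- Ne -> Sh
That exhausts the simple backdoor paths. Count: 5.

5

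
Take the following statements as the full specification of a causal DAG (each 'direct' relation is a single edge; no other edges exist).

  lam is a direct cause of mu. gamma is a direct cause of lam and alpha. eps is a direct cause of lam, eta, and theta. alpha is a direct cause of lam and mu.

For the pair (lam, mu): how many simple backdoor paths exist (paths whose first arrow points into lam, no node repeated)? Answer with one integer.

A backdoor path from lam to mu is any simple undirected path whose first edge points into lam (i.e. leaves lam via a parent).
Parents of lam: {alpha, eps, gamma}.
Enumerating:
  P1: lam <- gamma -> alpha -> mu
  P2: lam <- alpha -> mu
That exhausts the simple backdoor paths. Count: 2.

2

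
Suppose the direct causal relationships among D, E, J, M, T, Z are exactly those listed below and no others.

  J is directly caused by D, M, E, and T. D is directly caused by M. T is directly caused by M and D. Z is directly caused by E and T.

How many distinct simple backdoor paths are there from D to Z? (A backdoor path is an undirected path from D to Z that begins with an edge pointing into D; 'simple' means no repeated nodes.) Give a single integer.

A backdoor path from D to Z is any simple undirected path whose first edge points into D (i.e. leaves D via a parent).
Parents of D: {M}.
Enumerating:
  P1: D <- M -> T -> Z
  P2: D <- M -> T -> J <- E -> Z
  P3: D <- M -> J <- E -> Z
  P4: D <- M -> J <- T -> Z
That exhausts the simple backdoor paths. Count: 4.

4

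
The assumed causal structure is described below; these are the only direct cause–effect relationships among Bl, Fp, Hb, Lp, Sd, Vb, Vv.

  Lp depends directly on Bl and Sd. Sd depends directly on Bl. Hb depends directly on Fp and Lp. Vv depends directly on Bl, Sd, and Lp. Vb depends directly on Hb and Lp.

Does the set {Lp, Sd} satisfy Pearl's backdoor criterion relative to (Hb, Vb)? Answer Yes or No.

Yes

Backdoor paths from Hb to Vb (paths whose first edge points into Hb):
  P1: Hb <- Lp -> Vb
Condition 1 (no descendant of Hb in the set): holds — descendants of Hb are {Vb}; none are in {Lp, Sd}.
Condition 2 (every backdoor path blocked by {Lp, Sd}):
  P1: blocked at fork node Lp ∈ conditioning set.
{Lp, Sd} satisfies the backdoor criterion.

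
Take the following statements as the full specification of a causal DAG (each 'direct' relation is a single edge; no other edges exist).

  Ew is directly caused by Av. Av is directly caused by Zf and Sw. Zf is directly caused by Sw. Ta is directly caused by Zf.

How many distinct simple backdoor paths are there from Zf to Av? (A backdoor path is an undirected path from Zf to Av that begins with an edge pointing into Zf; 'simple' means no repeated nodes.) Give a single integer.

1

A backdoor path from Zf to Av is any simple undirected path whose first edge points into Zf (i.e. leaves Zf via a parent).
Parents of Zf: {Sw}.
Enumerating:
  P1: Zf <- Sw -> Av
That exhausts the simple backdoor paths. Count: 1.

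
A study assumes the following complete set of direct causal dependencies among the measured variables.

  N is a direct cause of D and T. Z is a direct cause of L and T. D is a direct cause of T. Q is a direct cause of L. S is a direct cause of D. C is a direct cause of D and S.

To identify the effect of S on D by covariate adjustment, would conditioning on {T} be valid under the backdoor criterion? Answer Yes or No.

No

Backdoor paths from S to D (paths whose first edge points into S):
  P1: S <- C -> D
Condition 1 (no descendant of S in the set): FAILS — T is a descendant of S.
Condition 2 (every backdoor path blocked by {T}):
  P1: open — no interior node is in the conditioning set.
{T} does not satisfy the backdoor criterion.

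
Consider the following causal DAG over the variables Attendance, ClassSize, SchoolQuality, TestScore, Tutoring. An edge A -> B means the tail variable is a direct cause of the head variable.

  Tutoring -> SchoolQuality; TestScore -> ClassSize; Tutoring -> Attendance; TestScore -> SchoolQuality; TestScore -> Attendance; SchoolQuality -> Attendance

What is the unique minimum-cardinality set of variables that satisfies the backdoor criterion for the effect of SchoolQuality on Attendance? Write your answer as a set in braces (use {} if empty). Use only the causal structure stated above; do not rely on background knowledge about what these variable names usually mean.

{TestScore, Tutoring}

Variables eligible for adjustment (non-descendants of SchoolQuality, excluding SchoolQuality and Attendance): {ClassSize, TestScore, Tutoring}.
Backdoor paths from SchoolQuality to Attendance:
  P1: SchoolQuality <- TestScore -> Attendance
  P2: SchoolQuality <- Tutoring -> Attendance
The empty set is not sufficient: P1 (SchoolQuality <- TestScore -> Attendance) has no collider blocking it and no conditioned non-collider, so it is open.
Try {TestScore, Tutoring}:
  P1: blocked at fork node TestScore ∈ conditioning set.
  P2: blocked at fork node Tutoring ∈ conditioning set.
{TestScore, Tutoring} contains no descendant of SchoolQuality and blocks every backdoor path.
Every element of {TestScore, Tutoring} is needed (dropping TestScore leaves P1 open; dropping Tutoring leaves P2 open), so no proper subset is valid.
Among all size-2 subsets of the eligible variables, only {TestScore, Tutoring} blocks every backdoor path, so it is the unique smallest valid adjustment set.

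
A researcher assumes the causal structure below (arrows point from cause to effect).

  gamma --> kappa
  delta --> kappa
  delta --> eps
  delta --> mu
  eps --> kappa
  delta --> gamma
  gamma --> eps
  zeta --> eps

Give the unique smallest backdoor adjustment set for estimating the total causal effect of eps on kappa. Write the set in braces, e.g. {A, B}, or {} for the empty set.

Variables eligible for adjustment (non-descendants of eps, excluding eps and kappa): {delta, gamma, mu, zeta}.
Backdoor paths from eps to kappa:
  P1: eps <- delta -> gamma -> kappa
  P2: eps <- delta -> kappa
  P3: eps <- gamma <- delta -> kappa
  P4: eps <- gamma -> kappa
The empty set is not sufficient: P1 (eps <- delta -> gamma -> kappa) has no collider blocking it and no conditioned non-collider, so it is open.
Try {delta, gamma}:
  P1: blocked at fork node delta ∈ conditioning set.
  P2: blocked at fork node delta ∈ conditioning set.
  P3: blocked at chain node gamma ∈ conditioning set.
  P4: blocked at fork node gamma ∈ conditioning set.
{delta, gamma} contains no descendant of eps and blocks every backdoor path.
Every element of {delta, gamma} is needed (dropping delta leaves P2 open; dropping gamma leaves P4 open), so no proper subset is valid.
Among all size-2 subsets of the eligible variables, only {delta, gamma} blocks every backdoor path, so it is the unique smallest valid adjustment set.

{delta, gamma}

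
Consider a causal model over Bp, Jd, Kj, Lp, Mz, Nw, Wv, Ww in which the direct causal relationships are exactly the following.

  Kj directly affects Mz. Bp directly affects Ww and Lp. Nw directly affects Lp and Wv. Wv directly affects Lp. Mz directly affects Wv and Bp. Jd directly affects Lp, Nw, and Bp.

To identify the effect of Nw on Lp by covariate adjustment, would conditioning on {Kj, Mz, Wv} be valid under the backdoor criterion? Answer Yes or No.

No

Backdoor paths from Nw to Lp (paths whose first edge points into Nw):
  P1: Nw <- Jd -> Bp <- Mz -> Wv -> Lp
  P2: Nw <- Jd -> Bp -> Lp
  P3: Nw <- Jd -> Lp
Condition 1 (no descendant of Nw in the set): FAILS — Wv is a descendant of Nw.
Condition 2 (every backdoor path blocked by {Kj, Mz, Wv}):
  P1: blocked at collider Bp (neither it nor any descendant is in the conditioning set).
  P2: open — no interior node is in the conditioning set.
  P3: open — no interior node is in the conditioning set.
{Kj, Mz, Wv} does not satisfy the backdoor criterion.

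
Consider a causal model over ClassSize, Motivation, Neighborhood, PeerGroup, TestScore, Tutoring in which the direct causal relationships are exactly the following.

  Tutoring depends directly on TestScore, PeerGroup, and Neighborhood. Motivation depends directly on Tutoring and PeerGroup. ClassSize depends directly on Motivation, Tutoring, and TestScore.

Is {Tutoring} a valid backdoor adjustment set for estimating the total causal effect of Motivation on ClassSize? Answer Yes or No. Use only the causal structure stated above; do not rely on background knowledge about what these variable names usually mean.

No

Backdoor paths from Motivation to ClassSize (paths whose first edge points into Motivation):
  P1: Motivation <- PeerGroup -> Tutoring <- TestScore -> ClassSize
  P2: Motivation <- PeerGroup -> Tutoring -> ClassSize
  P3: Motivation <- Tutoring <- TestScore -> ClassSize
  P4: Motivation <- Tutoring -> ClassSize
Condition 1 (no descendant of Motivation in the set): holds — descendants of Motivation are {ClassSize}; none are in {Tutoring}.
Condition 2 (every backdoor path blocked by {Tutoring}):
  P1: open — collider(s) Tutoring are conditioned on (or have a conditioned descendant) and no non-collider on the path is in the set.
  P2: blocked at chain node Tutoring ∈ conditioning set.
  P3: blocked at chain node Tutoring ∈ conditioning set.
  P4: blocked at fork node Tutoring ∈ conditioning set.
{Tutoring} does not satisfy the backdoor criterion.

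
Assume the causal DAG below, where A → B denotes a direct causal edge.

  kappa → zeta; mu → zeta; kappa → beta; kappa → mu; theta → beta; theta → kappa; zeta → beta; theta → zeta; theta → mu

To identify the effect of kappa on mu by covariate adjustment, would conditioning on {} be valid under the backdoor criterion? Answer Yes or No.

No

Backdoor paths from kappa to mu (paths whose first edge points into kappa):
  P1: kappa <- theta -> mu
  P2: kappa <- theta -> zeta <- mu
  P3: kappa <- theta -> beta <- zeta <- mu
Condition 1 (no descendant of kappa in the set): holds — descendants of kappa are {beta, mu, zeta}; none are in {}.
Condition 2 (every backdoor path blocked by {}):
  P1: open — no interior node is in the conditioning set.
  P2: blocked at collider zeta (neither it nor any descendant is in the conditioning set).
  P3: blocked at collider beta (neither it nor any descendant is in the conditioning set).
{} does not satisfy the backdoor criterion.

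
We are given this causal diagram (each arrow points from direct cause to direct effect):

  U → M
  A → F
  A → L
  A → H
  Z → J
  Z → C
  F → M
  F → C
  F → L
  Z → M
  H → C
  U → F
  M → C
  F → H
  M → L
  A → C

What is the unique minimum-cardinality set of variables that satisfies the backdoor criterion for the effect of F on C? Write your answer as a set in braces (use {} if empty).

{A, U}

Variables eligible for adjustment (non-descendants of F, excluding F and C): {A, J, U, Z}.
Backdoor paths from F to C:
  P1: F <- A -> L <- M <- Z -> C
  P2: F <- A -> L <- M -> C
  P3: F <- A -> H -> C
  P4: F <- A -> C
  P5: F <- U -> M <- Z -> C
  P6: F <- U -> M -> L <- A -> H -> C
  P7: F <- U -> M -> L <- A -> C
  P8: F <- U -> M -> C
The empty set is not sufficient: P3 (F <- A -> H -> C) has no collider blocking it and no conditioned non-collider, so it is open.
Try {A, U}:
  P1: blocked at fork node A ∈ conditioning set.
  P2: blocked at fork node A ∈ conditioning set.
  P3: blocked at fork node A ∈ conditioning set.
  P4: blocked at fork node A ∈ conditioning set.
  P5: blocked at fork node U ∈ conditioning set.
  P6: blocked at fork node U ∈ conditioning set.
  P7: blocked at fork node U ∈ conditioning set.
  P8: blocked at fork node U ∈ conditioning set.
{A, U} contains no descendant of F and blocks every backdoor path.
Every element of {A, U} is needed (dropping A leaves P3 open; dropping U leaves P8 open), so no proper subset is valid.
Among all size-2 subsets of the eligible variables, only {A, U} blocks every backdoor path, so it is the unique smallest valid adjustment set.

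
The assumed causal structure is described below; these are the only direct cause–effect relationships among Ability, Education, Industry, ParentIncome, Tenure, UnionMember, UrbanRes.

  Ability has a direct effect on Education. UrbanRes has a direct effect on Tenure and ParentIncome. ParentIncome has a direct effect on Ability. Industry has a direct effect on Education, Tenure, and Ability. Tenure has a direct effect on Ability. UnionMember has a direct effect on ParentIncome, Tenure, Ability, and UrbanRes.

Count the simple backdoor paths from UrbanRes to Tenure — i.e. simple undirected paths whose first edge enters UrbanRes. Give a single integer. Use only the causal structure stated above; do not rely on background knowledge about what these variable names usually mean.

A backdoor path from UrbanRes to Tenure is any simple undirected path whose first edge points into UrbanRes (i.e. leaves UrbanRes via a parent).
Parents of UrbanRes: {UnionMember}.
Enumerating:
  P1: UrbanRes <- UnionMember -> ParentIncome -> Ability <- Industry -> Tenure
  P2: UrbanRes <- UnionMember -> ParentIncome -> Ability <- Tenure
  P3: UrbanRes <- UnionMember -> ParentIncome -> Ability -> Education <- Industry -> Tenure
  P4: UrbanRes <- UnionMember -> Tenure
  P5: UrbanRes <- UnionMember -> Ability <- Industry -> Tenure
  P6: UrbanRes <- UnionMember -> Ability <- Tenure
  P7: UrbanRes <- UnionMember -> Ability -> Education <- Industry -> Tenure
That exhausts the simple backdoor paths. Count: 7.

7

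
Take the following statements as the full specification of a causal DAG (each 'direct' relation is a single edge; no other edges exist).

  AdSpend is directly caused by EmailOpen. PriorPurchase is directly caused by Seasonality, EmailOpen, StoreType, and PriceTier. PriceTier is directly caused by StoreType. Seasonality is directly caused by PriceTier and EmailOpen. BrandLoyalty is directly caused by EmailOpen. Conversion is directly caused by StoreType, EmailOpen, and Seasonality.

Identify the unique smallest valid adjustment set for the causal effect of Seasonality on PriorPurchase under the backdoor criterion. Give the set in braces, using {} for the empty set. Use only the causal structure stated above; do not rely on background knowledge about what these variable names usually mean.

Variables eligible for adjustment (non-descendants of Seasonality, excluding Seasonality and PriorPurchase): {AdSpend, BrandLoyalty, EmailOpen, PriceTier, StoreType}.
Backdoor paths from Seasonality to PriorPurchase:
  P1: Seasonality <- EmailOpen -> Conversion <- StoreType -> PriceTier -> PriorPurchase
  P2: Seasonality <- EmailOpen -> Conversion <- StoreType -> PriorPurchase
  P3: Seasonality <- EmailOpen -> PriorPurchase
  P4: Seasonality <- PriceTier <- StoreType -> Conversion <- EmailOpen -> PriorPurchase
  P5: Seasonality <- PriceTier <- StoreType -> PriorPurchase
  P6: Seasonality <- PriceTier -> PriorPurchase
The empty set is not sufficient: P3 (Seasonality <- EmailOpen -> PriorPurchase) has no collider blocking it and no conditioned non-collider, so it is open.
Try {EmailOpen, PriceTier}:
  P1: blocked at fork node EmailOpen ∈ conditioning set.
  P2: blocked at fork node EmailOpen ∈ conditioning set.
  P3: blocked at fork node EmailOpen ∈ conditioning set.
  P4: blocked at chain node PriceTier ∈ conditioning set.
  P5: blocked at chain node PriceTier ∈ conditioning set.
  P6: blocked at fork node PriceTier ∈ conditioning set.
{EmailOpen, PriceTier} contains no descendant of Seasonality and blocks every backdoor path.
Every element of {EmailOpen, PriceTier} is needed (dropping EmailOpen leaves P3 open; dropping PriceTier leaves P5 open), so no proper subset is valid.
Among all size-2 subsets of the eligible variables, only {EmailOpen, PriceTier} blocks every backdoor path, so it is the unique smallest valid adjustment set.

{EmailOpen, PriceTier}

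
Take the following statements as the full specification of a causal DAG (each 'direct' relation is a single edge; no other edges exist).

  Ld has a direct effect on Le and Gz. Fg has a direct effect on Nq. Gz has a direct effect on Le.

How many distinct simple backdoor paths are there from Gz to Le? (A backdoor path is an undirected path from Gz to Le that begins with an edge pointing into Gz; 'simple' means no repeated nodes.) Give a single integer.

A backdoor path from Gz to Le is any simple undirected path whose first edge points into Gz (i.e. leaves Gz via a parent).
Parents of Gz: {Ld}.
Enumerating:
  P1: Gz <- Ld -> Le
That exhausts the simple backdoor paths. Count: 1.

1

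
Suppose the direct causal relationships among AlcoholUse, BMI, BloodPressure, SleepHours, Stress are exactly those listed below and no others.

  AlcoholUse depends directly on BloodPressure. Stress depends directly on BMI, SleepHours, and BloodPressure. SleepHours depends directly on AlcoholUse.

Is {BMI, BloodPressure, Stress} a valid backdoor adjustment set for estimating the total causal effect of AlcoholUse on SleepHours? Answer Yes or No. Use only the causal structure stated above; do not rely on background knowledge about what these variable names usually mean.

Backdoor paths from AlcoholUse to SleepHours (paths whose first edge points into AlcoholUse):
  P1: AlcoholUse <- BloodPressure -> Stress <- SleepHours
Condition 1 (no descendant of AlcoholUse in the set): FAILS — Stress is a descendant of AlcoholUse.
Condition 2 (every backdoor path blocked by {BMI, BloodPressure, Stress}):
  P1: blocked at fork node BloodPressure ∈ conditioning set.
{BMI, BloodPressure, Stress} does not satisfy the backdoor criterion.

No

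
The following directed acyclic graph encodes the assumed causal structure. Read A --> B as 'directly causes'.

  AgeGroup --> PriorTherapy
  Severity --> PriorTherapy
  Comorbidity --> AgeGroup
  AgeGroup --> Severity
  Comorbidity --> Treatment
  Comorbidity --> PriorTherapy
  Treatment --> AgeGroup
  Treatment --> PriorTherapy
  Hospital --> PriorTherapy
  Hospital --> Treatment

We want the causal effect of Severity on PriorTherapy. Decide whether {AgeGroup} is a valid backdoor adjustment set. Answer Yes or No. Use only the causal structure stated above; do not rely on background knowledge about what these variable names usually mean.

Backdoor paths from Severity to PriorTherapy (paths whose first edge points into Severity):
  P1: Severity <- AgeGroup <- Comorbidity -> Treatment <- Hospital -> PriorTherapy
  P2: Severity <- AgeGroup <- Comorbidity -> Treatment -> PriorTherapy
  P3: Severity <- AgeGroup <- Comorbidity -> PriorTherapy
  P4: Severity <- AgeGroup <- Treatment <- Hospital -> PriorTherapy
  P5: Severity <- AgeGroup <- Treatment <- Comorbidity -> PriorTherapy
  P6: Severity <- AgeGroup <- Treatment -> PriorTherapy
  P7: Severity <- AgeGroup -> PriorTherapy
Condition 1 (no descendant of Severity in the set): holds — descendants of Severity are {PriorTherapy}; none are in {AgeGroup}.
Condition 2 (every backdoor path blocked by {AgeGroup}):
  P1: blocked at chain node AgeGroup ∈ conditioning set.
  P2: blocked at chain node AgeGroup ∈ conditioning set.
  P3: blocked at chain node AgeGroup ∈ conditioning set.
  P4: blocked at chain node AgeGroup ∈ conditioning set.
  P5: blocked at chain node AgeGroup ∈ conditioning set.
  P6: blocked at chain node AgeGroup ∈ conditioning set.
  P7: blocked at fork node AgeGroup ∈ conditioning set.
{AgeGroup} satisfies the backdoor criterion.

Yes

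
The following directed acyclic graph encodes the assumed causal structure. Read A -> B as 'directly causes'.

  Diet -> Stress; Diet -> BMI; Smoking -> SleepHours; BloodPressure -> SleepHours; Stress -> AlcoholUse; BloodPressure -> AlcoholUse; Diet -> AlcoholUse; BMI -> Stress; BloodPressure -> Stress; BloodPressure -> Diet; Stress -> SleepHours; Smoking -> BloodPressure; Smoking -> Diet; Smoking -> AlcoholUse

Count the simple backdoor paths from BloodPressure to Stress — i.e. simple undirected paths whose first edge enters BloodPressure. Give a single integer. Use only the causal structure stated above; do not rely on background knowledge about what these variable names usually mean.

7

A backdoor path from BloodPressure to Stress is any simple undirected path whose first edge points into BloodPressure (i.e. leaves BloodPressure via a parent).
Parents of BloodPressure: {Smoking}.
Enumerating:
  P1: BloodPressure <- Smoking -> Diet -> BMI -> Stress
  P2: BloodPressure <- Smoking -> Diet -> Stress
  P3: BloodPressure <- Smoking -> Diet -> AlcoholUse <- Stress
  P4: BloodPressure <- Smoking -> AlcoholUse <- Diet -> BMI -> Stress
  P5: BloodPressure <- Smoking -> AlcoholUse <- Diet -> Stress
  P6: BloodPressure <- Smoking -> AlcoholUse <- Stress
  P7: BloodPressure <- Smoking -> SleepHours <- Stress
That exhausts the simple backdoor paths. Count: 7.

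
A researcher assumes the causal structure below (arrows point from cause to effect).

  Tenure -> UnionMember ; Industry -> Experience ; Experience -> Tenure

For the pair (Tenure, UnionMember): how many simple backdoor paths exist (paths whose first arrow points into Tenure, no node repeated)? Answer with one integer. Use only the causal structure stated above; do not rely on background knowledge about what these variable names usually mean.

A backdoor path from Tenure to UnionMember is any simple undirected path whose first edge points into Tenure (i.e. leaves Tenure via a parent).
Parents of Tenure: {Experience}.
No simple path from any parent of Tenure reaches UnionMember without revisiting Tenure, so there are no backdoor paths.

0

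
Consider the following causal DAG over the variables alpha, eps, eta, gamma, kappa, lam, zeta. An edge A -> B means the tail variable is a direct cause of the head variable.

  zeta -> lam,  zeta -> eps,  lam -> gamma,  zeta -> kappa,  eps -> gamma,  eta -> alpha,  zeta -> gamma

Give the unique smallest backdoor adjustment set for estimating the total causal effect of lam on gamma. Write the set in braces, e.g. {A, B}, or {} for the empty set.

{zeta}

Variables eligible for adjustment (non-descendants of lam, excluding lam and gamma): {alpha, eps, eta, kappa, zeta}.
Backdoor paths from lam to gamma:
  P1: lam <- zeta -> eps -> gamma
  P2: lam <- zeta -> gamma
The empty set is not sufficient: P1 (lam <- zeta -> eps -> gamma) has no collider blocking it and no conditioned non-collider, so it is open.
Try {zeta}:
  P1: blocked at fork node zeta ∈ conditioning set.
  P2: blocked at fork node zeta ∈ conditioning set.
{zeta} contains no descendant of lam and blocks every backdoor path.
No other singleton works — e.g. {eta} leaves P1 open — so {zeta} is the unique smallest valid adjustment set.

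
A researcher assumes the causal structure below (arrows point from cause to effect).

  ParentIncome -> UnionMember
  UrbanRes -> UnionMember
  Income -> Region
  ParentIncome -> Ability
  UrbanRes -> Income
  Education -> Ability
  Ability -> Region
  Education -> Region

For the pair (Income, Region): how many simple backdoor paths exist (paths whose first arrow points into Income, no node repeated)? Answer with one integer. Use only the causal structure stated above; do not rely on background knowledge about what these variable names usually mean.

A backdoor path from Income to Region is any simple undirected path whose first edge points into Income (i.e. leaves Income via a parent).
Parents of Income: {UrbanRes}.
Enumerating:
  P1: Income <- UrbanRes -> UnionMember <- ParentIncome -> Ability <- Education -> Region
  P2: Income <- UrbanRes -> UnionMember <- ParentIncome -> Ability -> Region
That exhausts the simple backdoor paths. Count: 2.

2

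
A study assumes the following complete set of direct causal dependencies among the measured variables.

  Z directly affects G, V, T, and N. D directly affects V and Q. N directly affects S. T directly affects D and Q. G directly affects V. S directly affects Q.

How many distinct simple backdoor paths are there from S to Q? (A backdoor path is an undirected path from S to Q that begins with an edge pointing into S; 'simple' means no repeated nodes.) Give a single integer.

A backdoor path from S to Q is any simple undirected path whose first edge points into S (i.e. leaves S via a parent).
Parents of S: {N}.
Enumerating:
  P1: S <- N <- Z -> T -> D -> Q
  P2: S <- N <- Z -> T -> Q
  P3: S <- N <- Z -> G -> V <- D <- T -> Q
  P4: S <- N <- Z -> G -> V <- D -> Q
  P5: S <- N <- Z -> V <- D <- T -> Q
  P6: S <- N <- Z -> V <- D -> Q
That exhausts the simple backdoor paths. Count: 6.

6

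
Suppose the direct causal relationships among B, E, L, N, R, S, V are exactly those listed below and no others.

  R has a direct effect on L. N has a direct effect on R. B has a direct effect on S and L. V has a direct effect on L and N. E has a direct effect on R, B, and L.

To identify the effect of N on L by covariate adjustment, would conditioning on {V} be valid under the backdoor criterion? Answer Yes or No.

Yes

Backdoor paths from N to L (paths whose first edge points into N):
  P1: N <- V -> L
Condition 1 (no descendant of N in the set): holds — descendants of N are {L, R}; none are in {V}.
Condition 2 (every backdoor path blocked by {V}):
  P1: blocked at fork node V ∈ conditioning set.
{V} satisfies the backdoor criterion.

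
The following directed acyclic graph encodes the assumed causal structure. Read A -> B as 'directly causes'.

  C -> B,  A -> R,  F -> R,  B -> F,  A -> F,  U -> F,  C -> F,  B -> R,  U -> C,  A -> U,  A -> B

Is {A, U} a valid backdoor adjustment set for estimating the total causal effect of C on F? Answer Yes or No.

Yes

Backdoor paths from C to F (paths whose first edge points into C):
  P1: C <- U <- A -> B -> F
  P2: C <- U <- A -> B -> R <- F
  P3: C <- U <- A -> F
  P4: C <- U <- A -> R <- B -> F
  P5: C <- U <- A -> R <- F
  P6: C <- U -> F
Condition 1 (no descendant of C in the set): holds — descendants of C are {B, F, R}; none are in {A, U}.
Condition 2 (every backdoor path blocked by {A, U}):
  P1: blocked at chain node U ∈ conditioning set.
  P2: blocked at chain node U ∈ conditioning set.
  P3: blocked at chain node U ∈ conditioning set.
  P4: blocked at chain node U ∈ conditioning set.
  P5: blocked at chain node U ∈ conditioning set.
  P6: blocked at fork node U ∈ conditioning set.
{A, U} satisfies the backdoor criterion.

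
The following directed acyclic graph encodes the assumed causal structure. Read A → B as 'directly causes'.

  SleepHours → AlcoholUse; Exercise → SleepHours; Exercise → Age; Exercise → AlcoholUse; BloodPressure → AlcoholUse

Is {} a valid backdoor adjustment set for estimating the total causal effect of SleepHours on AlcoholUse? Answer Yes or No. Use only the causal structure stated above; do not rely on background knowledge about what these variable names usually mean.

No

Backdoor paths from SleepHours to AlcoholUse (paths whose first edge points into SleepHours):
  P1: SleepHours <- Exercise -> AlcoholUse
Condition 1 (no descendant of SleepHours in the set): holds — descendants of SleepHours are {AlcoholUse}; none are in {}.
Condition 2 (every backdoor path blocked by {}):
  P1: open — no interior node is in the conditioning set.
{} does not satisfy the backdoor criterion.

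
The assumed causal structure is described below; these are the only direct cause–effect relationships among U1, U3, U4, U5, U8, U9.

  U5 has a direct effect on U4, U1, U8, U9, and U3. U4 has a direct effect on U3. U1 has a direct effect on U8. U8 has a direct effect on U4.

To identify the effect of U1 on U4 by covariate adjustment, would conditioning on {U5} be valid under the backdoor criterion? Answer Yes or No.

Backdoor paths from U1 to U4 (paths whose first edge points into U1):
  P1: U1 <- U5 -> U8 -> U4
  P2: U1 <- U5 -> U4
  P3: U1 <- U5 -> U3 <- U4
Condition 1 (no descendant of U1 in the set): holds — descendants of U1 are {U3, U4, U8}; none are in {U5}.
Condition 2 (every backdoor path blocked by {U5}):
  P1: blocked at fork node U5 ∈ conditioning set.
  P2: blocked at fork node U5 ∈ conditioning set.
  P3: blocked at fork node U5 ∈ conditioning set.
{U5} satisfies the backdoor criterion.

Yes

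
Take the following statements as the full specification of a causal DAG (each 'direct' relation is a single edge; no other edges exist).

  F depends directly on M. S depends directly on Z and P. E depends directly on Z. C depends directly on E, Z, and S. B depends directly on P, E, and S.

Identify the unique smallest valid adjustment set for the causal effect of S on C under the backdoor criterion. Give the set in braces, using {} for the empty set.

Variables eligible for adjustment (non-descendants of S, excluding S and C): {E, F, M, P, Z}.
Backdoor paths from S to C:
  P1: S <- Z -> E -> C
  P2: S <- Z -> C
  P3: S <- P -> B <- E <- Z -> C
  P4: S <- P -> B <- E -> C
The empty set is not sufficient: P1 (S <- Z -> E -> C) has no collider blocking it and no conditioned non-collider, so it is open.
Try {Z}:
  P1: blocked at fork node Z ∈ conditioning set.
  P2: blocked at fork node Z ∈ conditioning set.
  P3: blocked at collider B (neither it nor any descendant is in the conditioning set).
  P4: blocked at collider B (neither it nor any descendant is in the conditioning set).
{Z} contains no descendant of S and blocks every backdoor path.
No other singleton works — e.g. {P} leaves P1 open — so {Z} is the unique smallest valid adjustment set.

{Z}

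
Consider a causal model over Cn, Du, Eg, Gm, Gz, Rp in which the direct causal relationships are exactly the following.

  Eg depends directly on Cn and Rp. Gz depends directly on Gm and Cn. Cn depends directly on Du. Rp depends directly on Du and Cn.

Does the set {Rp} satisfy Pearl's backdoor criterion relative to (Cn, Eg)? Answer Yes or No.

No

Backdoor paths from Cn to Eg (paths whose first edge points into Cn):
  P1: Cn <- Du -> Rp -> Eg
Condition 1 (no descendant of Cn in the set): FAILS — Rp is a descendant of Cn.
Condition 2 (every backdoor path blocked by {Rp}):
  P1: blocked at chain node Rp ∈ conditioning set.
{Rp} does not satisfy the backdoor criterion.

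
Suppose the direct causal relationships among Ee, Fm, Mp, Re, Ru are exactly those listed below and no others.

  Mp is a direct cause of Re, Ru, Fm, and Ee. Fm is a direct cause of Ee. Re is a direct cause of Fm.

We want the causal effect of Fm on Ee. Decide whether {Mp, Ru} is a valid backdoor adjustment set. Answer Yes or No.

Yes

Backdoor paths from Fm to Ee (paths whose first edge points into Fm):
  P1: Fm <- Mp -> Ee
  P2: Fm <- Re <- Mp -> Ee
Condition 1 (no descendant of Fm in the set): holds — descendants of Fm are {Ee}; none are in {Mp, Ru}.
Condition 2 (every backdoor path blocked by {Mp, Ru}):
  P1: blocked at fork node Mp ∈ conditioning set.
  P2: blocked at fork node Mp ∈ conditioning set.
{Mp, Ru} satisfies the backdoor criterion.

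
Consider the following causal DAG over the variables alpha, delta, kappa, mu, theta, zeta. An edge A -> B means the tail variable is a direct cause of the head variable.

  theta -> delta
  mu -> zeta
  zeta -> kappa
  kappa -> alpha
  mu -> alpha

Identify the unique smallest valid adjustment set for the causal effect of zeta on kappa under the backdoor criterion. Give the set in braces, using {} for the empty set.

{}

Variables eligible for adjustment (non-descendants of zeta, excluding zeta and kappa): {delta, mu, theta}.
Backdoor paths from zeta to kappa:
  P1: zeta <- mu -> alpha <- kappa
Each backdoor path contains an unconditioned collider, so every path is already blocked with the empty conditioning set:
  P1: blocked at collider alpha (neither it nor any descendant is in the conditioning set).
The empty set is therefore the unique smallest valid set.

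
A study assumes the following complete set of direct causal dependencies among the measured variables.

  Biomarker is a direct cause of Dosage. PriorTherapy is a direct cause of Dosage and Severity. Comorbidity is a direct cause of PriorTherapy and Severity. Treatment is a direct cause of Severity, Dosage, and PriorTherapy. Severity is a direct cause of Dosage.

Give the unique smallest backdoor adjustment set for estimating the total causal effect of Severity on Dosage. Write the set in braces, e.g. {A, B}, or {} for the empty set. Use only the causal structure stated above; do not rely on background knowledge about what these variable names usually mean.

{PriorTherapy, Treatment}

Variables eligible for adjustment (non-descendants of Severity, excluding Severity and Dosage): {Biomarker, Comorbidity, PriorTherapy, Treatment}.
Backdoor paths from Severity to Dosage:
  P1: Severity <- Comorbidity -> PriorTherapy <- Treatment -> Dosage
  P2: Severity <- Comorbidity -> PriorTherapy -> Dosage
  P3: Severity <- Treatment -> PriorTherapy -> Dosage
  P4: Severity <- Treatment -> Dosage
  P5: Severity <- PriorTherapy <- Treatment -> Dosage
  P6: Severity <- PriorTherapy -> Dosage
The empty set is not sufficient: P2 (Severity <- Comorbidity -> PriorTherapy -> Dosage) has no collider blocking it and no conditioned non-collider, so it is open.
Try {PriorTherapy, Treatment}:
  P1: blocked at fork node Treatment ∈ conditioning set.
  P2: blocked at chain node PriorTherapy ∈ conditioning set.
  P3: blocked at fork node Treatment ∈ conditioning set.
  P4: blocked at fork node Treatment ∈ conditioning set.
  P5: blocked at chain node PriorTherapy ∈ conditioning set.
  P6: blocked at fork node PriorTherapy ∈ conditioning set.
{PriorTherapy, Treatment} contains no descendant of Severity and blocks every backdoor path.
Every element of {PriorTherapy, Treatment} is needed (dropping PriorTherapy leaves P2 open; dropping Treatment leaves P1 open), so no proper subset is valid.
Among all size-2 subsets of the eligible variables, only {PriorTherapy, Treatment} blocks every backdoor path, so it is the unique smallest valid adjustment set.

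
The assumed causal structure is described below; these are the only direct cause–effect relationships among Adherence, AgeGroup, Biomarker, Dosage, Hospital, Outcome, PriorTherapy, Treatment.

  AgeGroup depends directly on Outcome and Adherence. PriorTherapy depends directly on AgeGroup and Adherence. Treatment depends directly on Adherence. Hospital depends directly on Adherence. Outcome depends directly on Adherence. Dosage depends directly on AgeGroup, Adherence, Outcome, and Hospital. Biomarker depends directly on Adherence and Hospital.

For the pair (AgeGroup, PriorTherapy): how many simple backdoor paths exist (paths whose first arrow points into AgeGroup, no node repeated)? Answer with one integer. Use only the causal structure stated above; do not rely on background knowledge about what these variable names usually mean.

A backdoor path from AgeGroup to PriorTherapy is any simple undirected path whose first edge points into AgeGroup (i.e. leaves AgeGroup via a parent).
Parents of AgeGroup: {Adherence, Outcome}.
Enumerating:
  P1: AgeGroup <- Adherence -> PriorTherapy
  P2: AgeGroup <- Outcome <- Adherence -> PriorTherapy
  P3: AgeGroup <- Outcome -> Dosage <- Adherence -> PriorTherapy
  P4: AgeGroup <- Outcome -> Dosage <- Hospital <- Adherence -> PriorTherapy
  P5: AgeGroup <- Outcome -> Dosage <- Hospital -> Biomarker <- Adherence -> PriorTherapy
That exhausts the simple backdoor paths. Count: 5.

5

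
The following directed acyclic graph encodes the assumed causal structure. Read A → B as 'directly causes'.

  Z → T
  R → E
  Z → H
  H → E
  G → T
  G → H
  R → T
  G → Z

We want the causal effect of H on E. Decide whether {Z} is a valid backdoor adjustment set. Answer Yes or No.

Backdoor paths from H to E (paths whose first edge points into H):
  P1: H <- G -> Z -> T <- R -> E
  P2: H <- G -> T <- R -> E
  P3: H <- Z <- G -> T <- R -> E
  P4: H <- Z -> T <- R -> E
Condition 1 (no descendant of H in the set): holds — descendants of H are {E}; none are in {Z}.
Condition 2 (every backdoor path blocked by {Z}):
  P1: blocked at chain node Z ∈ conditioning set.
  P2: blocked at collider T (neither it nor any descendant is in the conditioning set).
  P3: blocked at chain node Z ∈ conditioning set.
  P4: blocked at fork node Z ∈ conditioning set.
{Z} satisfies the backdoor criterion.

Yes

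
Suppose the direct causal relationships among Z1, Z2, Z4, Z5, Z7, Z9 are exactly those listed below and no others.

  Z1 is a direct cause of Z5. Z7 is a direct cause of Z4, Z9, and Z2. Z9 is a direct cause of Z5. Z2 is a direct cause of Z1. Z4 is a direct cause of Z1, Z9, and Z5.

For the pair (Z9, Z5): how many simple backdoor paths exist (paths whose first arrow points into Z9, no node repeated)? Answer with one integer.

A backdoor path from Z9 to Z5 is any simple undirected path whose first edge points into Z9 (i.e. leaves Z9 via a parent).
Parents of Z9: {Z4, Z7}.
Enumerating:
  P1: Z9 <- Z7 -> Z2 -> Z1 <- Z4 -> Z5
  P2: Z9 <- Z7 -> Z2 -> Z1 -> Z5
  P3: Z9 <- Z7 -> Z4 -> Z1 -> Z5
  P4: Z9 <- Z7 -> Z4 -> Z5
  P5: Z9 <- Z4 <- Z7 -> Z2 -> Z1 -> Z5
  P6: Z9 <- Z4 -> Z1 -> Z5
  P7: Z9 <- Z4 -> Z5
That exhausts the simple backdoor paths. Count: 7.

7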